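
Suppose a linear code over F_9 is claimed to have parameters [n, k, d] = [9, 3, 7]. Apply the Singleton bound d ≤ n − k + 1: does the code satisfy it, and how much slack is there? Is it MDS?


Singleton RHS = n − k + 1 = 7, slack = 0, bound satisfied, MDS.

Singleton bound: d ≤ n − k + 1.
Here n = 9, k = 3, so n − k + 1 = 7.
Given d = 7, check d ≤ 7: YES.
Slack = (n − k + 1) − d = 0.
The code is MDS (slack = 0).
Description: the claimed parameters are [9, 3, 7]_9; such a code would be MDS (meets Singleton bound).


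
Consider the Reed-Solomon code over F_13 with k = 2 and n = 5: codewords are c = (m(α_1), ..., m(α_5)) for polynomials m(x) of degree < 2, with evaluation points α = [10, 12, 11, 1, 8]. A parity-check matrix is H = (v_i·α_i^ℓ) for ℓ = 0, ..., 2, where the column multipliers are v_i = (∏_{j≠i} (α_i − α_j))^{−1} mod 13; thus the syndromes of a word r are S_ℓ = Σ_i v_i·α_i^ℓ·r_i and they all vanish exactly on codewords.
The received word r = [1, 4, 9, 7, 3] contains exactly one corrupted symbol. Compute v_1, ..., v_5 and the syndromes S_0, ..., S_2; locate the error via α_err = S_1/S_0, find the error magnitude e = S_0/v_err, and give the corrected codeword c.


S = (5, 1, 8), error at position 5, error magnitude e = 5, c = [1, 4, 9, 7, 11].

Step 1: column multipliers v_i = (∏_{j≠i}(α_i − α_j))^{−1} mod 13.
  i = 1 (α = 10): (10−12)(10−11)(10−1)(10−8) = (−2)·(−1)·9·2 = 36 ≡ 10, so v_1 = 10^{−1} = 4 (mod 13).
  i = 2 (α = 12): (12−10)(12−11)(12−1)(12−8) = 2·1·11·4 = 88 ≡ 10, so v_2 = 10^{−1} = 4 (mod 13).
  i = 3 (α = 11): (11−10)(11−12)(11−1)(11−8) = 1·(−1)·10·3 = −30 ≡ 9, so v_3 = 9^{−1} = 3 (mod 13).
  i = 4 (α = 1): (1−10)(1−12)(1−11)(1−8) = (−9)·(−11)·(−10)·(−7) = 6930 ≡ 1, so v_4 = 1^{−1} = 1 (mod 13).
  i = 5 (α = 8): (8−10)(8−12)(8−11)(8−1) = (−2)·(−4)·(−3)·7 = −168 ≡ 1, so v_5 = 1^{−1} = 1 (mod 13).
  v = [4, 4, 3, 1, 1].
Step 2: syndromes of r = [1, 4, 9, 7, 3] (all sums mod 13).
  S_0 = Σ v_i r_i = 4·1 + 4·4 + 3·9 + 1·7 + 1·3 = 57 ≡ 5.
  S_1 = Σ v_i α_i r_i = 4·10·1 + 4·12·4 + 3·11·9 + 1·1·7 + 1·8·3 = 560 ≡ 1.
  α_i^2 mod 13 = [9, 1, 4, 1, 12].
  S_2 = Σ v_i α_i^2 r_i = 4·9·1 + 4·1·4 + 3·4·9 + 1·1·7 + 1·12·3 = 203 ≡ 8.
  S = (5, 1, 8) ≠ 0, so r is not a codeword (an error is present).
Step 3: locate the error. For a single error e at position i, S_ℓ = v_i·e·α_i^ℓ, so α_err = S_1/S_0.
  S_0^{−1} = 5^{−1} = 8 (mod 13), so α_err = 1·8 = 8 ≡ 8 = α_5. Error position i = 5.
  Consistency check: S_2/S_1 = 8·1 = 8 ≡ 8 = α_err ✓ (single-error assumption holds).
Step 4: error magnitude e = S_0/v_5 = S_0·∏_{j≠5}(α_5 − α_j) = 5·1 = 5 ≡ 5 (mod 13).
Step 5: correct position 5: c_5 = r_5 − e = 3 − 5 ≡ 11 (mod 13). Hence c = [1, 4, 9, 7, 11].
  Check: interpolating c through the α_i gives m(x) = 12 + 8·x (degree < 2) with m(α_i) = c_i for every i, so c is indeed a codeword.


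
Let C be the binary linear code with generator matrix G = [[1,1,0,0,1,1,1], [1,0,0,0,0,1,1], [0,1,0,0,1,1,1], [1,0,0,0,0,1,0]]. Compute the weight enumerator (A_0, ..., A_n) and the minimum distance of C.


Weight distribution: A_0 = 1, A_1 = 3, A_2 = 4, A_3 = 4, A_4 = 3, A_5 = 1. Minimum distance d = 1.

Enumerate all 2^4 = 16 messages m ∈ F_2^4.
For each, compute codeword c = mG in F_2^7, then tally its weight.
  m = 0000 → c = 0000000, weight = 0.
  m = 1000 → c = 1100111, weight = 5.
  m = 0100 → c = 1000011, weight = 3.
  m = 1100 → c = 0100100, weight = 2.
  m = 0010 → c = 0100111, weight = 4.
  m = 1010 → c = 1000000, weight = 1.
  m = 0110 → c = 1100100, weight = 3.
  m = 1110 → c = 0000011, weight = 2.
  m = 0001 → c = 1000010, weight = 2.
  m = 1001 → c = 0100101, weight = 3.
  m = 0101 → c = 0000001, weight = 1.
  m = 1101 → c = 1100110, weight = 4.
  m = 0011 → c = 1100101, weight = 4.
  m = 1011 → c = 0000010, weight = 1.
  m = 0111 → c = 0100110, weight = 3.
  m = 1111 → c = 1000001, weight = 2.
Tally weights:
  weight 0: 1 codewords.
  weight 1: 3 codewords.
  weight 2: 4 codewords.
  weight 3: 4 codewords.
  weight 4: 3 codewords.
  weight 5: 1 codewords.
Minimum distance d = smallest w > 0 with A_w > 0 = 1.
Sanity: Σ A_w = 16 = 2^4 = 16 ✓.


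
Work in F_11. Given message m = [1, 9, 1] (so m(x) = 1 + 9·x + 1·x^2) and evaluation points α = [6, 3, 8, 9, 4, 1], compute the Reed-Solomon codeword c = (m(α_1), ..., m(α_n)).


c = [3, 4, 5, 9, 9, 0]

Message polynomial: m(x) = 1 + 9·x + 1·x^2 (mod 11).
For each evaluation point α_i, compute m(α_i) mod 11:
  α_1 = 6: Horner steps 1 → 4 → 3, so m(6) = 3.
  α_2 = 3: Horner steps 1 → 1 → 4, so m(3) = 4.
  α_3 = 8: Horner steps 1 → 6 → 5, so m(8) = 5.
  α_4 = 9: Horner steps 1 → 7 → 9, so m(9) = 9.
  α_5 = 4: Horner steps 1 → 2 → 9, so m(4) = 9.
  α_6 = 1: Horner steps 1 → 10 → 0, so m(1) = 0.
Codeword c = [3, 4, 5, 9, 9, 0] ∈ F_11^6.


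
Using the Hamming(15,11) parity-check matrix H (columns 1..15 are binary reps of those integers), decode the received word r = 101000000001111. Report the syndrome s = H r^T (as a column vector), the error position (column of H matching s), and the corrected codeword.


s = (0, 0, 1, 0)^T, error position = 2, corrected codeword c = 111000000001111

Compute s = H r^T mod 2 one row at a time:
  s_1 = 0 + 0 + 0 + 0 + 1 + 1 + 1 + 1 = 4 ≡ 0 (mod 2).
  s_2 = 0 + 0 + 0 + 0 + 1 + 1 + 1 + 1 = 4 ≡ 0 (mod 2).
  s_3 = 0 + 1 + 0 + 0 + 0 + 0 + 1 + 1 = 3 ≡ 1 (mod 2).
  s_4 = 1 + 1 + 0 + 0 + 0 + 0 + 1 + 1 = 4 ≡ 0 (mod 2).
s = (0, 0, 1, 0)^T — this equals column 2 of H (binary 0010), so error is at position 2.
Correct: flip bit 2 of r = 101000000001111 to get c = 111000000001111.


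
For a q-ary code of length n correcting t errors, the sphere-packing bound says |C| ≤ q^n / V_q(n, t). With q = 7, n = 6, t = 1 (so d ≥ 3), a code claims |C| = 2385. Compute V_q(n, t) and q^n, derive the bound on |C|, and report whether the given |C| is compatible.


V_q(n, t) = 37, q^n = 117649, Hamming bound = 3179, |C| = 2385 ≤ bound (satisfied).

Step 1: Compute V_q(n, t) = Σ_{j=0}^1 C(n, j) (q−1)^j.
  j = 0: C(6,0)·(6)^0 = 1·1 = 1.
  j = 1: C(6,1)·(6)^1 = 6·6 = 36.
  V_q(n, t) = 1 + 36 = 37.
Step 2: q^n = 7^6 = 117649.
Step 3: Hamming bound ⌊q^n / V_q(n,t)⌋ = ⌊117649/37⌋ = 3179.
Step 4: Compare |C| = 2385 to 3179: satisfied.
The claimed |C| lies below the Hamming bound.


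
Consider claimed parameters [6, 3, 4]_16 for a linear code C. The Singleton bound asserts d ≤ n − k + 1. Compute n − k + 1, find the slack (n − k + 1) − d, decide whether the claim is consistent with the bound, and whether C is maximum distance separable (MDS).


Singleton RHS = n − k + 1 = 4, slack = 0, bound satisfied, MDS.

Singleton bound: d ≤ n − k + 1.
Here n = 6, k = 3, so n − k + 1 = 4.
Given d = 4, check d ≤ 4: YES.
Slack = (n − k + 1) − d = 0.
The code is MDS (slack = 0).
Description: the claimed parameters are [6, 3, 4]_16; such a code would be MDS (meets Singleton bound).


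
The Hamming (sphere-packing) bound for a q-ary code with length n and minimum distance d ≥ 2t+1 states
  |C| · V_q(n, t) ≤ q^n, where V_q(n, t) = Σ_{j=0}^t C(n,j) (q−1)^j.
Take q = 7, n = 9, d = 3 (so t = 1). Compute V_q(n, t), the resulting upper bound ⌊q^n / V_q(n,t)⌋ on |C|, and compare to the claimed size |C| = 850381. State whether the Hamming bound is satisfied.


V_q(n, t) = 55, q^n = 40353607, Hamming bound = 733701, |C| = 850381 > bound (violated).

Step 1: Compute V_q(n, t) = Σ_{j=0}^1 C(n, j) (q−1)^j.
  j = 0: C(9,0)·(6)^0 = 1·1 = 1.
  j = 1: C(9,1)·(6)^1 = 9·6 = 54.
  V_q(n, t) = 1 + 54 = 55.
Step 2: q^n = 7^9 = 40353607.
Step 3: Hamming bound ⌊q^n / V_q(n,t)⌋ = ⌊40353607/55⌋ = 733701.
Step 4: Compare |C| = 850381 to 733701: violated.
The claimed |C| lies above the Hamming bound, so no 7-ary code of length 9 with d ≥ 3 can have 850381 codewords.


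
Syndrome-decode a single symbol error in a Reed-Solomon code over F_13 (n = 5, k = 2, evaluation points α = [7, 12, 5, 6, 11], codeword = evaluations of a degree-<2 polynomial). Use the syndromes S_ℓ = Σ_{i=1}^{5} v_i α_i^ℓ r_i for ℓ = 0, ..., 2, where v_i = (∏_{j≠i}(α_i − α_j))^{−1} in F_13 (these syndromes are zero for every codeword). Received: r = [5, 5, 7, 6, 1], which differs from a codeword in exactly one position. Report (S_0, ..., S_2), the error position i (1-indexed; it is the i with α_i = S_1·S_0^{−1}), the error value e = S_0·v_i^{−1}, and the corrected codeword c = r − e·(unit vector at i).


S = (9, 4, 9), error at position 2, error magnitude e = 5, c = [5, 0, 7, 6, 1].

Step 1: column multipliers v_i = (∏_{j≠i}(α_i − α_j))^{−1} mod 13.
  i = 1 (α = 7): (7−12)(7−5)(7−6)(7−11) = (−5)·2·1·(−4) = 40 ≡ 1, so v_1 = 1^{−1} = 1 (mod 13).
  i = 2 (α = 12): (12−7)(12−5)(12−6)(12−11) = 5·7·6·1 = 210 ≡ 2, so v_2 = 2^{−1} = 7 (mod 13).
  i = 3 (α = 5): (5−7)(5−12)(5−6)(5−11) = (−2)·(−7)·(−1)·(−6) = 84 ≡ 6, so v_3 = 6^{−1} = 11 (mod 13).
  i = 4 (α = 6): (6−7)(6−12)(6−5)(6−11) = (−1)·(−6)·1·(−5) = −30 ≡ 9, so v_4 = 9^{−1} = 3 (mod 13).
  i = 5 (α = 11): (11−7)(11−12)(11−5)(11−6) = 4·(−1)·6·5 = −120 ≡ 10, so v_5 = 10^{−1} = 4 (mod 13).
  v = [1, 7, 11, 3, 4].
Step 2: syndromes of r = [5, 5, 7, 6, 1] (all sums mod 13).
  S_0 = Σ v_i r_i = 1·5 + 7·5 + 11·7 + 3·6 + 4·1 = 139 ≡ 9.
  S_1 = Σ v_i α_i r_i = 1·7·5 + 7·12·5 + 11·5·7 + 3·6·6 + 4·11·1 = 992 ≡ 4.
  α_i^2 mod 13 = [10, 1, 12, 10, 4].
  S_2 = Σ v_i α_i^2 r_i = 1·10·5 + 7·1·5 + 11·12·7 + 3·10·6 + 4·4·1 = 1205 ≡ 9.
  S = (9, 4, 9) ≠ 0, so r is not a codeword (an error is present).
Step 3: locate the error. For a single error e at position i, S_ℓ = v_i·e·α_i^ℓ, so α_err = S_1/S_0.
  S_0^{−1} = 9^{−1} = 3 (mod 13), so α_err = 4·3 = 12 ≡ 12 = α_2. Error position i = 2.
  Consistency check: S_2/S_1 = 9·10 = 90 ≡ 12 = α_err ✓ (single-error assumption holds).
Step 4: error magnitude e = S_0/v_2 = S_0·∏_{j≠2}(α_2 − α_j) = 9·2 = 18 ≡ 5 (mod 13).
Step 5: correct position 2: c_2 = r_2 − e = 5 − 5 ≡ 0 (mod 13). Hence c = [5, 0, 7, 6, 1].
  Check: interpolating c through the α_i gives m(x) = 12 + 12·x (degree < 2) with m(α_i) = c_i for every i, so c is indeed a codeword.


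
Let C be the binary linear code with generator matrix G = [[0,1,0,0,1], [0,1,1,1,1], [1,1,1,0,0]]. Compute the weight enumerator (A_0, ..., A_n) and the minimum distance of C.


Weight distribution: A_0 = 1, A_2 = 2, A_3 = 4, A_4 = 1. Minimum distance d = 2.

Enumerate all 2^3 = 8 messages m ∈ F_2^3.
For each, compute codeword c = mG in F_2^5, then tally its weight.
  m = 000 → c = 00000, weight = 0.
  m = 100 → c = 01001, weight = 2.
  m = 010 → c = 01111, weight = 4.
  m = 110 → c = 00110, weight = 2.
  m = 001 → c = 11100, weight = 3.
  m = 101 → c = 10101, weight = 3.
  m = 011 → c = 10011, weight = 3.
  m = 111 → c = 11010, weight = 3.
Tally weights:
  weight 0: 1 codewords.
  weight 2: 2 codewords.
  weight 3: 4 codewords.
  weight 4: 1 codewords.
Minimum distance d = smallest w > 0 with A_w > 0 = 2.
Sanity: Σ A_w = 8 = 2^3 = 8 ✓.


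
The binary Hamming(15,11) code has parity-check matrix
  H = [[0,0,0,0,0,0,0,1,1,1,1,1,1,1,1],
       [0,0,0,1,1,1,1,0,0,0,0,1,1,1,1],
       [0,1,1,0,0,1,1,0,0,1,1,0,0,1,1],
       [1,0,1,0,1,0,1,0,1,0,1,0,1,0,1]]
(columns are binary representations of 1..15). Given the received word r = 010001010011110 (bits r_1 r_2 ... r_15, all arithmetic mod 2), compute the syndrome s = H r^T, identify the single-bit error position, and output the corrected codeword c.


s = (1, 0, 0, 0)^T, error position = 8, corrected codeword c = 010001000011110

Compute s = H r^T mod 2 one row at a time:
  s_1 = 1 + 0 + 0 + 1 + 1 + 1 + 1 + 0 = 5 ≡ 1 (mod 2).
  s_2 = 0 + 0 + 1 + 0 + 1 + 1 + 1 + 0 = 4 ≡ 0 (mod 2).
  s_3 = 1 + 0 + 1 + 0 + 0 + 1 + 1 + 0 = 4 ≡ 0 (mod 2).
  s_4 = 0 + 0 + 0 + 0 + 0 + 1 + 1 + 0 = 2 ≡ 0 (mod 2).
s = (1, 0, 0, 0)^T — this equals column 8 of H (binary 1000), so error is at position 8.
Correct: flip bit 8 of r = 010001010011110 to get c = 010001000011110.


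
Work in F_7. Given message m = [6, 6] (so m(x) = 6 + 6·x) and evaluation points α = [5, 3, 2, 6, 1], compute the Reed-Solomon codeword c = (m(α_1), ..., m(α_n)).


c = [1, 3, 4, 0, 5]

Message polynomial: m(x) = 6 + 6·x (mod 7).
For each evaluation point α_i, compute m(α_i) mod 7:
  α_1 = 5: Horner steps 6 → 1, so m(5) = 1.
  α_2 = 3: Horner steps 6 → 3, so m(3) = 3.
  α_3 = 2: Horner steps 6 → 4, so m(2) = 4.
  α_4 = 6: Horner steps 6 → 0, so m(6) = 0.
  α_5 = 1: Horner steps 6 → 5, so m(1) = 5.
Codeword c = [1, 3, 4, 0, 5] ∈ F_7^5.


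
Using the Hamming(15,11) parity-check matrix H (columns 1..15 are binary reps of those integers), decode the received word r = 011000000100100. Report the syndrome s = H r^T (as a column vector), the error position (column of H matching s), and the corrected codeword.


s = (0, 1, 1, 0)^T, error position = 6, corrected codeword c = 011001000100100

Compute s = H r^T mod 2 one row at a time:
  s_1 = 0 + 0 + 1 + 0 + 0 + 1 + 0 + 0 = 2 ≡ 0 (mod 2).
  s_2 = 0 + 0 + 0 + 0 + 0 + 1 + 0 + 0 = 1 ≡ 1 (mod 2).
  s_3 = 1 + 1 + 0 + 0 + 1 + 0 + 0 + 0 = 3 ≡ 1 (mod 2).
  s_4 = 0 + 1 + 0 + 0 + 0 + 0 + 1 + 0 = 2 ≡ 0 (mod 2).
s = (0, 1, 1, 0)^T — this equals column 6 of H (binary 0110), so error is at position 6.
Correct: flip bit 6 of r = 011000000100100 to get c = 011001000100100.


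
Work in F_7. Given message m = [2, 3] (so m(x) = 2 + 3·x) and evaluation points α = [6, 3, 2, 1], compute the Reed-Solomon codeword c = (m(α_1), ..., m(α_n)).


c = [6, 4, 1, 5]

Message polynomial: m(x) = 2 + 3·x (mod 7).
For each evaluation point α_i, compute m(α_i) mod 7:
  α_1 = 6: Horner steps 3 → 6, so m(6) = 6.
  α_2 = 3: Horner steps 3 → 4, so m(3) = 4.
  α_3 = 2: Horner steps 3 → 1, so m(2) = 1.
  α_4 = 1: Horner steps 3 → 5, so m(1) = 5.
Codeword c = [6, 4, 1, 5] ∈ F_7^4.


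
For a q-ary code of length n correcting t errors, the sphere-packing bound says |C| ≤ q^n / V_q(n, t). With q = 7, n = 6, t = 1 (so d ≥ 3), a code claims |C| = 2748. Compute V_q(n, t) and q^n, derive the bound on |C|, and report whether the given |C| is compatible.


V_q(n, t) = 37, q^n = 117649, Hamming bound = 3179, |C| = 2748 ≤ bound (satisfied).

Step 1: Compute V_q(n, t) = Σ_{j=0}^1 C(n, j) (q−1)^j.
  j = 0: C(6,0)·(6)^0 = 1·1 = 1.
  j = 1: C(6,1)·(6)^1 = 6·6 = 36.
  V_q(n, t) = 1 + 36 = 37.
Step 2: q^n = 7^6 = 117649.
Step 3: Hamming bound ⌊q^n / V_q(n,t)⌋ = ⌊117649/37⌋ = 3179.
Step 4: Compare |C| = 2748 to 3179: satisfied.
The claimed |C| lies below the Hamming bound.


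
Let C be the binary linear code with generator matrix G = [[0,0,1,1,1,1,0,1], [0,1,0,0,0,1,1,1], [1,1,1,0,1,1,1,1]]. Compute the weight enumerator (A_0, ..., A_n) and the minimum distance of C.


Weight distribution: A_0 = 1, A_3 = 1, A_4 = 3, A_5 = 2, A_7 = 1. Minimum distance d = 3.

Enumerate all 2^3 = 8 messages m ∈ F_2^3.
For each, compute codeword c = mG in F_2^8, then tally its weight.
  m = 000 → c = 00000000, weight = 0.
  m = 100 → c = 00111101, weight = 5.
  m = 010 → c = 01000111, weight = 4.
  m = 110 → c = 01111010, weight = 5.
  m = 001 → c = 11101111, weight = 7.
  m = 101 → c = 11010010, weight = 4.
  m = 011 → c = 10101000, weight = 3.
  m = 111 → c = 10010101, weight = 4.
Tally weights:
  weight 0: 1 codewords.
  weight 3: 1 codewords.
  weight 4: 3 codewords.
  weight 5: 2 codewords.
  weight 7: 1 codewords.
Minimum distance d = smallest w > 0 with A_w > 0 = 3.
Sanity: Σ A_w = 8 = 2^3 = 8 ✓.


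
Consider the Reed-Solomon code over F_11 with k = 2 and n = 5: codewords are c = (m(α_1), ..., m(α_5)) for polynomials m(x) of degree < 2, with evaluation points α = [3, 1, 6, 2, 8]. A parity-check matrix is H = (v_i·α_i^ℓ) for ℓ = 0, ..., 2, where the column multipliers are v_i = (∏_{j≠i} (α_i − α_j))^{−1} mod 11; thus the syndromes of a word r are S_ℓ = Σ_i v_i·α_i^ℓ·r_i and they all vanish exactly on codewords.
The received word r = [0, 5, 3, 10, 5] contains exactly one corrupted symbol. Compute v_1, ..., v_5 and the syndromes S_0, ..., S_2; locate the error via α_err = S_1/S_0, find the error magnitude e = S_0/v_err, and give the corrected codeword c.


S = (10, 10, 10), error at position 2, error magnitude e = 7, c = [0, 9, 3, 10, 5].

Step 1: column multipliers v_i = (∏_{j≠i}(α_i − α_j))^{−1} mod 11.
  i = 1 (α = 3): (3−1)(3−6)(3−2)(3−8) = 2·(−3)·1·(−5) = 30 ≡ 8, so v_1 = 8^{−1} = 7 (mod 11).
  i = 2 (α = 1): (1−3)(1−6)(1−2)(1−8) = (−2)·(−5)·(−1)·(−7) = 70 ≡ 4, so v_2 = 4^{−1} = 3 (mod 11).
  i = 3 (α = 6): (6−3)(6−1)(6−2)(6−8) = 3·5·4·(−2) = −120 ≡ 1, so v_3 = 1^{−1} = 1 (mod 11).
  i = 4 (α = 2): (2−3)(2−1)(2−6)(2−8) = (−1)·1·(−4)·(−6) = −24 ≡ 9, so v_4 = 9^{−1} = 5 (mod 11).
  i = 5 (α = 8): (8−3)(8−1)(8−6)(8−2) = 5·7·2·6 = 420 ≡ 2, so v_5 = 2^{−1} = 6 (mod 11).
  v = [7, 3, 1, 5, 6].
Step 2: syndromes of r = [0, 5, 3, 10, 5] (all sums mod 11).
  S_0 = Σ v_i r_i = 7·0 + 3·5 + 1·3 + 5·10 + 6·5 = 98 ≡ 10.
  S_1 = Σ v_i α_i r_i = 7·3·0 + 3·1·5 + 1·6·3 + 5·2·10 + 6·8·5 = 373 ≡ 10.
  α_i^2 mod 11 = [9, 1, 3, 4, 9].
  S_2 = Σ v_i α_i^2 r_i = 7·9·0 + 3·1·5 + 1·3·3 + 5·4·10 + 6·9·5 = 494 ≡ 10.
  S = (10, 10, 10) ≠ 0, so r is not a codeword (an error is present).
Step 3: locate the error. For a single error e at position i, S_ℓ = v_i·e·α_i^ℓ, so α_err = S_1/S_0.
  S_0^{−1} = 10^{−1} = 10 (mod 11), so α_err = 10·10 = 100 ≡ 1 = α_2. Error position i = 2.
  Consistency check: S_2/S_1 = 10·10 = 100 ≡ 1 = α_err ✓ (single-error assumption holds).
Step 4: error magnitude e = S_0/v_2 = S_0·∏_{j≠2}(α_2 − α_j) = 10·4 = 40 ≡ 7 (mod 11).
Step 5: correct position 2: c_2 = r_2 − e = 5 − 7 ≡ 9 (mod 11). Hence c = [0, 9, 3, 10, 5].
  Check: interpolating c through the α_i gives m(x) = 8 + 1·x (degree < 2) with m(α_i) = c_i for every i, so c is indeed a codeword.


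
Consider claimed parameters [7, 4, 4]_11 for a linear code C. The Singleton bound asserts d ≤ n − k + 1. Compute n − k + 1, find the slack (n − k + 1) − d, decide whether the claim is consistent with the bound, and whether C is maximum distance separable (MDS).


Singleton RHS = n − k + 1 = 4, slack = 0, bound satisfied, MDS.

Singleton bound: d ≤ n − k + 1.
Here n = 7, k = 4, so n − k + 1 = 4.
Given d = 4, check d ≤ 4: YES.
Slack = (n − k + 1) − d = 0.
The code is MDS (slack = 0).
Description: the claimed parameters are [7, 4, 4]_11; such a code would be MDS (meets Singleton bound).


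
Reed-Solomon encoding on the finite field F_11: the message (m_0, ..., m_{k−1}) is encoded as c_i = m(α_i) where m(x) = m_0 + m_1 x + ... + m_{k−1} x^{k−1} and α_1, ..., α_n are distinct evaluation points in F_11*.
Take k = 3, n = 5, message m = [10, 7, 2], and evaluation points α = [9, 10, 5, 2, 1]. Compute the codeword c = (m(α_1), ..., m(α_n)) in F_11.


c = [4, 5, 7, 10, 8]

Message polynomial: m(x) = 10 + 7·x + 2·x^2 (mod 11).
For each evaluation point α_i, compute m(α_i) mod 11:
  α_1 = 9: Horner steps 2 → 3 → 4, so m(9) = 4.
  α_2 = 10: Horner steps 2 → 5 → 5, so m(10) = 5.
  α_3 = 5: Horner steps 2 → 6 → 7, so m(5) = 7.
  α_4 = 2: Horner steps 2 → 0 → 10, so m(2) = 10.
  α_5 = 1: Horner steps 2 → 9 → 8, so m(1) = 8.
Codeword c = [4, 5, 7, 10, 8] ∈ F_11^5.


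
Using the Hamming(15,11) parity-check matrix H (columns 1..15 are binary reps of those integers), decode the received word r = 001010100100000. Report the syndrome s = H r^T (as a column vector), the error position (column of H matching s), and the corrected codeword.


s = (1, 0, 1, 1)^T, error position = 11, corrected codeword c = 001010100110000

Compute s = H r^T mod 2 one row at a time:
  s_1 = 0 + 0 + 1 + 0 + 0 + 0 + 0 + 0 = 1 ≡ 1 (mod 2).
  s_2 = 0 + 1 + 0 + 1 + 0 + 0 + 0 + 0 = 2 ≡ 0 (mod 2).
  s_3 = 0 + 1 + 0 + 1 + 1 + 0 + 0 + 0 = 3 ≡ 1 (mod 2).
  s_4 = 0 + 1 + 1 + 1 + 0 + 0 + 0 + 0 = 3 ≡ 1 (mod 2).
s = (1, 0, 1, 1)^T — this equals column 11 of H (binary 1011), so error is at position 11.
Correct: flip bit 11 of r = 001010100100000 to get c = 001010100110000.


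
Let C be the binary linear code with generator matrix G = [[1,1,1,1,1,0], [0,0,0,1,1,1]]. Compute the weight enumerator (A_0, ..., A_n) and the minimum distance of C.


Weight distribution: A_0 = 1, A_3 = 1, A_4 = 1, A_5 = 1. Minimum distance d = 3.

Enumerate all 2^2 = 4 messages m ∈ F_2^2.
For each, compute codeword c = mG in F_2^6, then tally its weight.
  m = 00 → c = 000000, weight = 0.
  m = 10 → c = 111110, weight = 5.
  m = 01 → c = 000111, weight = 3.
  m = 11 → c = 111001, weight = 4.
Tally weights:
  weight 0: 1 codewords.
  weight 3: 1 codewords.
  weight 4: 1 codewords.
  weight 5: 1 codewords.
Minimum distance d = smallest w > 0 with A_w > 0 = 3.
Sanity: Σ A_w = 4 = 2^2 = 4 ✓.


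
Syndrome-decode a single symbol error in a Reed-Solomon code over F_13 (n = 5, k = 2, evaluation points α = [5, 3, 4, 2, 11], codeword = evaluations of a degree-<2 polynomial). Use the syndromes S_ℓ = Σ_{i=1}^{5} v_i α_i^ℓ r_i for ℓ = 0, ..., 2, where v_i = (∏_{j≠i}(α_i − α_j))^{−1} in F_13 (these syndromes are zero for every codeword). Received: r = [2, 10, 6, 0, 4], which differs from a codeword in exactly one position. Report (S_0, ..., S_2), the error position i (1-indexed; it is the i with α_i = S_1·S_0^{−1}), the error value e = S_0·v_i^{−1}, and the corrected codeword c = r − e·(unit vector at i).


S = (6, 12, 11), error at position 4, error magnitude e = 12, c = [2, 10, 6, 1, 4].

Step 1: column multipliers v_i = (∏_{j≠i}(α_i − α_j))^{−1} mod 13.
  i = 1 (α = 5): (5−3)(5−4)(5−2)(5−11) = 2·1·3·(−6) = −36 ≡ 3, so v_1 = 3^{−1} = 9 (mod 13).
  i = 2 (α = 3): (3−5)(3−4)(3−2)(3−11) = (−2)·(−1)·1·(−8) = −16 ≡ 10, so v_2 = 10^{−1} = 4 (mod 13).
  i = 3 (α = 4): (4−5)(4−3)(4−2)(4−11) = (−1)·1·2·(−7) = 14 ≡ 1, so v_3 = 1^{−1} = 1 (mod 13).
  i = 4 (α = 2): (2−5)(2−3)(2−4)(2−11) = (−3)·(−1)·(−2)·(−9) = 54 ≡ 2, so v_4 = 2^{−1} = 7 (mod 13).
  i = 5 (α = 11): (11−5)(11−3)(11−4)(11−2) = 6·8·7·9 = 3024 ≡ 8, so v_5 = 8^{−1} = 5 (mod 13).
  v = [9, 4, 1, 7, 5].
Step 2: syndromes of r = [2, 10, 6, 0, 4] (all sums mod 13).
  S_0 = Σ v_i r_i = 9·2 + 4·10 + 1·6 + 7·0 + 5·4 = 84 ≡ 6.
  S_1 = Σ v_i α_i r_i = 9·5·2 + 4·3·10 + 1·4·6 + 7·2·0 + 5·11·4 = 454 ≡ 12.
  α_i^2 mod 13 = [12, 9, 3, 4, 4].
  S_2 = Σ v_i α_i^2 r_i = 9·12·2 + 4·9·10 + 1·3·6 + 7·4·0 + 5·4·4 = 674 ≡ 11.
  S = (6, 12, 11) ≠ 0, so r is not a codeword (an error is present).
Step 3: locate the error. For a single error e at position i, S_ℓ = v_i·e·α_i^ℓ, so α_err = S_1/S_0.
  S_0^{−1} = 6^{−1} = 11 (mod 13), so α_err = 12·11 = 132 ≡ 2 = α_4. Error position i = 4.
  Consistency check: S_2/S_1 = 11·12 = 132 ≡ 2 = α_err ✓ (single-error assumption holds).
Step 4: error magnitude e = S_0/v_4 = S_0·∏_{j≠4}(α_4 − α_j) = 6·2 = 12 ≡ 12 (mod 13).
Step 5: correct position 4: c_4 = r_4 − e = 0 − 12 ≡ 1 (mod 13). Hence c = [2, 10, 6, 1, 4].
  Check: interpolating c through the α_i gives m(x) = 9 + 9·x (degree < 2) with m(α_i) = c_i for every i, so c is indeed a codeword.


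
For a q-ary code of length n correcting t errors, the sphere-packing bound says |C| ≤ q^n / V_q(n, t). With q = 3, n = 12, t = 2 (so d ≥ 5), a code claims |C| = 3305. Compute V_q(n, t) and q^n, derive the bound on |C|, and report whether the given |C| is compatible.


V_q(n, t) = 289, q^n = 531441, Hamming bound = 1838, |C| = 3305 > bound (violated).

Step 1: Compute V_q(n, t) = Σ_{j=0}^2 C(n, j) (q−1)^j.
  j = 0: C(12,0)·(2)^0 = 1·1 = 1.
  j = 1: C(12,1)·(2)^1 = 12·2 = 24.
  j = 2: C(12,2)·(2)^2 = 66·4 = 264.
  V_q(n, t) = 1 + 24 + 264 = 289.
Step 2: q^n = 3^12 = 531441.
Step 3: Hamming bound ⌊q^n / V_q(n,t)⌋ = ⌊531441/289⌋ = 1838.
Step 4: Compare |C| = 3305 to 1838: violated.
The claimed |C| lies above the Hamming bound, so no 3-ary code of length 12 with d ≥ 5 can have 3305 codewords.


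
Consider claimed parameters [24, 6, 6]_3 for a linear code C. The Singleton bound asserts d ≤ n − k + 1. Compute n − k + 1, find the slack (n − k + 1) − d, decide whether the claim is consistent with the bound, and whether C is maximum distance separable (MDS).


Singleton RHS = n − k + 1 = 19, slack = 13, bound satisfied, not MDS.

Singleton bound: d ≤ n − k + 1.
Here n = 24, k = 6, so n − k + 1 = 19.
Given d = 6, check d ≤ 19: YES.
Slack = (n − k + 1) − d = 13.
The code is NOT MDS (slack = 13 > 0).
Description: the claimed parameters are [24, 6, 6]_3; such a code would be non-MDS.


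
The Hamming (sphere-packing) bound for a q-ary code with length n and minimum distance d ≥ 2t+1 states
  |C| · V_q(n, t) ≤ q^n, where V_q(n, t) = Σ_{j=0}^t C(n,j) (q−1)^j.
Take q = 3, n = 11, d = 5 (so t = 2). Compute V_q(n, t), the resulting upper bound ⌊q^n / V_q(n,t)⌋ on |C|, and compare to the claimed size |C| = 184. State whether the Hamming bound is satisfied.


V_q(n, t) = 243, q^n = 177147, Hamming bound = 729, |C| = 184 ≤ bound (satisfied).

Step 1: Compute V_q(n, t) = Σ_{j=0}^2 C(n, j) (q−1)^j.
  j = 0: C(11,0)·(2)^0 = 1·1 = 1.
  j = 1: C(11,1)·(2)^1 = 11·2 = 22.
  j = 2: C(11,2)·(2)^2 = 55·4 = 220.
  V_q(n, t) = 1 + 22 + 220 = 243.
Step 2: q^n = 3^11 = 177147.
Step 3: Hamming bound ⌊q^n / V_q(n,t)⌋ = ⌊177147/243⌋ = 729.
Step 4: Compare |C| = 184 to 729: satisfied.
The claimed |C| lies below the Hamming bound.


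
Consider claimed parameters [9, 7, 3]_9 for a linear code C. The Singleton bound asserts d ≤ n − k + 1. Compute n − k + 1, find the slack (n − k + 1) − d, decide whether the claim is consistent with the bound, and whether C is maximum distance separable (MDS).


Singleton RHS = n − k + 1 = 3, slack = 0, bound satisfied, MDS.

Singleton bound: d ≤ n − k + 1.
Here n = 9, k = 7, so n − k + 1 = 3.
Given d = 3, check d ≤ 3: YES.
Slack = (n − k + 1) − d = 0.
The code is MDS (slack = 0).
Description: the claimed parameters are [9, 7, 3]_9; such a code would be MDS (meets Singleton bound).


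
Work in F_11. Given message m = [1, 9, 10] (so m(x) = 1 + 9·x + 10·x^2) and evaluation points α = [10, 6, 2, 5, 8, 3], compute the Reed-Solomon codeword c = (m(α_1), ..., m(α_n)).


c = [2, 8, 4, 10, 9, 8]

Message polynomial: m(x) = 1 + 9·x + 10·x^2 (mod 11).
For each evaluation point α_i, compute m(α_i) mod 11:
  α_1 = 10: Horner steps 10 → 10 → 2, so m(10) = 2.
  α_2 = 6: Horner steps 10 → 3 → 8, so m(6) = 8.
  α_3 = 2: Horner steps 10 → 7 → 4, so m(2) = 4.
  α_4 = 5: Horner steps 10 → 4 → 10, so m(5) = 10.
  α_5 = 8: Horner steps 10 → 1 → 9, so m(8) = 9.
  α_6 = 3: Horner steps 10 → 6 → 8, so m(3) = 8.
Codeword c = [2, 8, 4, 10, 9, 8] ∈ F_11^6.


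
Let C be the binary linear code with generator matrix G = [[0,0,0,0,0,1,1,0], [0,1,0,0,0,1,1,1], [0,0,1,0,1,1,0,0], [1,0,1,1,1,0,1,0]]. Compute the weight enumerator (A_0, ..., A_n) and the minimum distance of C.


Weight distribution: A_0 = 1, A_2 = 3, A_3 = 2, A_4 = 3, A_5 = 4, A_6 = 1, A_7 = 2. Minimum distance d = 2.

Enumerate all 2^4 = 16 messages m ∈ F_2^4.
For each, compute codeword c = mG in F_2^8, then tally its weight.
  m = 0000 → c = 00000000, weight = 0.
  m = 1000 → c = 00000110, weight = 2.
  m = 0100 → c = 01000111, weight = 4.
  m = 1100 → c = 01000001, weight = 2.
  m = 0010 → c = 00101100, weight = 3.
  m = 1010 → c = 00101010, weight = 3.
  m = 0110 → c = 01101011, weight = 5.
  m = 1110 → c = 01101101, weight = 5.
  m = 0001 → c = 10111010, weight = 5.
  m = 1001 → c = 10111100, weight = 5.
  m = 0101 → c = 11111101, weight = 7.
  m = 1101 → c = 11111011, weight = 7.
  m = 0011 → c = 10010110, weight = 4.
  m = 1011 → c = 10010000, weight = 2.
  m = 0111 → c = 11010001, weight = 4.
  m = 1111 → c = 11010111, weight = 6.
Tally weights:
  weight 0: 1 codewords.
  weight 2: 3 codewords.
  weight 3: 2 codewords.
  weight 4: 3 codewords.
  weight 5: 4 codewords.
  weight 6: 1 codewords.
  weight 7: 2 codewords.
Minimum distance d = smallest w > 0 with A_w > 0 = 2.
Sanity: Σ A_w = 16 = 2^4 = 16 ✓.


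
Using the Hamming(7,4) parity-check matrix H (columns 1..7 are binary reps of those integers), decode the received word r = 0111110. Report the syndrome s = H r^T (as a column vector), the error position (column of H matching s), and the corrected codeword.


s = (1, 1, 0)^T, error position = 6, corrected codeword c = 0111100

Compute s = H r^T mod 2 one row at a time:
  s_1 = 1 + 1 + 1 + 0 = 3 ≡ 1 (mod 2).
  s_2 = 1 + 1 + 1 + 0 = 3 ≡ 1 (mod 2).
  s_3 = 0 + 1 + 1 + 0 = 2 ≡ 0 (mod 2).
s = (1, 1, 0)^T — this equals column 6 of H (binary 110), so error is at position 6.
Correct: flip bit 6 of r = 0111110 to get c = 0111100.


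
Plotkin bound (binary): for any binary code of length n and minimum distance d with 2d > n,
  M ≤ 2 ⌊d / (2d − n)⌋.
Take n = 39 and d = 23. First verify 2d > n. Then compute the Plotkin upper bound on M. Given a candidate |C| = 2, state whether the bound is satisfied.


Plotkin bound M ≤ 6; given |C| = 2 ≤ bound (satisfied).

Check applicability: 2d = 46, n = 39.
2d − n = 7 > 0, so Plotkin applies.
Compute d/(2d−n) = 23/7 ≈ 3.2857.
⌊d/(2d−n)⌋ = 3.
Plotkin bound: M ≤ 2·3 = 6.
Given |C| = 2, check: satisfied.
This |C| is below the Plotkin bound.


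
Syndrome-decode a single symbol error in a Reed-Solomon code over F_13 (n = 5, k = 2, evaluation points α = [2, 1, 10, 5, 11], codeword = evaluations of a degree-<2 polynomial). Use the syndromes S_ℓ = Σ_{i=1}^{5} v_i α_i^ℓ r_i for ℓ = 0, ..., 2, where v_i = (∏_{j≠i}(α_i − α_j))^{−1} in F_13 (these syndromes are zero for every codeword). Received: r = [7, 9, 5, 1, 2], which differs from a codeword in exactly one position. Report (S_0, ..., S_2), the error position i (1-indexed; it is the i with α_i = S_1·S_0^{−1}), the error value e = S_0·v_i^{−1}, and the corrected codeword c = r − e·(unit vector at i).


S = (10, 9, 12), error at position 3, error magnitude e = 1, c = [7, 9, 4, 1, 2].

Step 1: column multipliers v_i = (∏_{j≠i}(α_i − α_j))^{−1} mod 13.
  i = 1 (α = 2): (2−1)(2−10)(2−5)(2−11) = 1·(−8)·(−3)·(−9) = −216 ≡ 5, so v_1 = 5^{−1} = 8 (mod 13).
  i = 2 (α = 1): (1−2)(1−10)(1−5)(1−11) = (−1)·(−9)·(−4)·(−10) = 360 ≡ 9, so v_2 = 9^{−1} = 3 (mod 13).
  i = 3 (α = 10): (10−2)(10−1)(10−5)(10−11) = 8·9·5·(−1) = −360 ≡ 4, so v_3 = 4^{−1} = 10 (mod 13).
  i = 4 (α = 5): (5−2)(5−1)(5−10)(5−11) = 3·4·(−5)·(−6) = 360 ≡ 9, so v_4 = 9^{−1} = 3 (mod 13).
  i = 5 (α = 11): (11−2)(11−1)(11−10)(11−5) = 9·10·1·6 = 540 ≡ 7, so v_5 = 7^{−1} = 2 (mod 13).
  v = [8, 3, 10, 3, 2].
Step 2: syndromes of r = [7, 9, 5, 1, 2] (all sums mod 13).
  S_0 = Σ v_i r_i = 8·7 + 3·9 + 10·5 + 3·1 + 2·2 = 140 ≡ 10.
  S_1 = Σ v_i α_i r_i = 8·2·7 + 3·1·9 + 10·10·5 + 3·5·1 + 2·11·2 = 698 ≡ 9.
  α_i^2 mod 13 = [4, 1, 9, 12, 4].
  S_2 = Σ v_i α_i^2 r_i = 8·4·7 + 3·1·9 + 10·9·5 + 3·12·1 + 2·4·2 = 753 ≡ 12.
  S = (10, 9, 12) ≠ 0, so r is not a codeword (an error is present).
Step 3: locate the error. For a single error e at position i, S_ℓ = v_i·e·α_i^ℓ, so α_err = S_1/S_0.
  S_0^{−1} = 10^{−1} = 4 (mod 13), so α_err = 9·4 = 36 ≡ 10 = α_3. Error position i = 3.
  Consistency check: S_2/S_1 = 12·3 = 36 ≡ 10 = α_err ✓ (single-error assumption holds).
Step 4: error magnitude e = S_0/v_3 = S_0·∏_{j≠3}(α_3 − α_j) = 10·4 = 40 ≡ 1 (mod 13).
Step 5: correct position 3: c_3 = r_3 − e = 5 − 1 ≡ 4 (mod 13). Hence c = [7, 9, 4, 1, 2].
  Check: interpolating c through the α_i gives m(x) = 11 + 11·x (degree < 2) with m(α_i) = c_i for every i, so c is indeed a codeword.


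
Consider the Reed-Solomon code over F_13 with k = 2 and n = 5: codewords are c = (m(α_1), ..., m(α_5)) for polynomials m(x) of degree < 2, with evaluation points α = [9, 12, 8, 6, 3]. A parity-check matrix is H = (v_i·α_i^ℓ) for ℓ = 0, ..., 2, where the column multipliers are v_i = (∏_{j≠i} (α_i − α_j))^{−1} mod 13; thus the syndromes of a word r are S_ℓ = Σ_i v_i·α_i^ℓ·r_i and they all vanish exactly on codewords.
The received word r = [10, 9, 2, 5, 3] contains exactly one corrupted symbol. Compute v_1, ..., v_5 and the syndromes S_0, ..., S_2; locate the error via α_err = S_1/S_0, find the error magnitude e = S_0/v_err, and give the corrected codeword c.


S = (5, 6, 2), error at position 1, error magnitude e = 3, c = [7, 9, 2, 5, 3].

Step 1: column multipliers v_i = (∏_{j≠i}(α_i − α_j))^{−1} mod 13.
  i = 1 (α = 9): (9−12)(9−8)(9−6)(9−3) = (−3)·1·3·6 = −54 ≡ 11, so v_1 = 11^{−1} = 6 (mod 13).
  i = 2 (α = 12): (12−9)(12−8)(12−6)(12−3) = 3·4·6·9 = 648 ≡ 11, so v_2 = 11^{−1} = 6 (mod 13).
  i = 3 (α = 8): (8−9)(8−12)(8−6)(8−3) = (−1)·(−4)·2·5 = 40 ≡ 1, so v_3 = 1^{−1} = 1 (mod 13).
  i = 4 (α = 6): (6−9)(6−12)(6−8)(6−3) = (−3)·(−6)·(−2)·3 = −108 ≡ 9, so v_4 = 9^{−1} = 3 (mod 13).
  i = 5 (α = 3): (3−9)(3−12)(3−8)(3−6) = (−6)·(−9)·(−5)·(−3) = 810 ≡ 4, so v_5 = 4^{−1} = 10 (mod 13).
  v = [6, 6, 1, 3, 10].
Step 2: syndromes of r = [10, 9, 2, 5, 3] (all sums mod 13).
  S_0 = Σ v_i r_i = 6·10 + 6·9 + 1·2 + 3·5 + 10·3 = 161 ≡ 5.
  S_1 = Σ v_i α_i r_i = 6·9·10 + 6·12·9 + 1·8·2 + 3·6·5 + 10·3·3 = 1384 ≡ 6.
  α_i^2 mod 13 = [3, 1, 12, 10, 9].
  S_2 = Σ v_i α_i^2 r_i = 6·3·10 + 6·1·9 + 1·12·2 + 3·10·5 + 10·9·3 = 678 ≡ 2.
  S = (5, 6, 2) ≠ 0, so r is not a codeword (an error is present).
Step 3: locate the error. For a single error e at position i, S_ℓ = v_i·e·α_i^ℓ, so α_err = S_1/S_0.
  S_0^{−1} = 5^{−1} = 8 (mod 13), so α_err = 6·8 = 48 ≡ 9 = α_1. Error position i = 1.
  Consistency check: S_2/S_1 = 2·11 = 22 ≡ 9 = α_err ✓ (single-error assumption holds).
Step 4: error magnitude e = S_0/v_1 = S_0·∏_{j≠1}(α_1 − α_j) = 5·11 = 55 ≡ 3 (mod 13).
Step 5: correct position 1: c_1 = r_1 − e = 10 − 3 ≡ 7 (mod 13). Hence c = [7, 9, 2, 5, 3].
  Check: interpolating c through the α_i gives m(x) = 1 + 5·x (degree < 2) with m(α_i) = c_i for every i, so c is indeed a codeword.


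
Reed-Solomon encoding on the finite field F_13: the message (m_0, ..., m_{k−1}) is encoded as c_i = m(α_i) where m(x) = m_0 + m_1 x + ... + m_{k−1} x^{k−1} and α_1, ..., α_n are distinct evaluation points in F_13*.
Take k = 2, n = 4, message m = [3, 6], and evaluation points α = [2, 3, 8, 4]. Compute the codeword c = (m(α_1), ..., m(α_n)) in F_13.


c = [2, 8, 12, 1]

Message polynomial: m(x) = 3 + 6·x (mod 13).
For each evaluation point α_i, compute m(α_i) mod 13:
  α_1 = 2: Horner steps 6 → 2, so m(2) = 2.
  α_2 = 3: Horner steps 6 → 8, so m(3) = 8.
  α_3 = 8: Horner steps 6 → 12, so m(8) = 12.
  α_4 = 4: Horner steps 6 → 1, so m(4) = 1.
Codeword c = [2, 8, 12, 1] ∈ F_13^4.


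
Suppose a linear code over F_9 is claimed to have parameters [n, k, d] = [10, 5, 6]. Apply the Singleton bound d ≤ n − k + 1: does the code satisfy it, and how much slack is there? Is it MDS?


Singleton RHS = n − k + 1 = 6, slack = 0, bound satisfied, MDS.

Singleton bound: d ≤ n − k + 1.
Here n = 10, k = 5, so n − k + 1 = 6.
Given d = 6, check d ≤ 6: YES.
Slack = (n − k + 1) − d = 0.
The code is MDS (slack = 0).
Description: the claimed parameters are [10, 5, 6]_9; such a code would be MDS (meets Singleton bound).


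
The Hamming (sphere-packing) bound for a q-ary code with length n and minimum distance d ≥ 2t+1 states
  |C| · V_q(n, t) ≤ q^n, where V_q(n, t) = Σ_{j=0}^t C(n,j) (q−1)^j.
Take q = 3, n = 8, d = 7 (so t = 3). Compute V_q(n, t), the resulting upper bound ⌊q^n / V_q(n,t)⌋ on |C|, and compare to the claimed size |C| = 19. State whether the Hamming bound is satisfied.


V_q(n, t) = 577, q^n = 6561, Hamming bound = 11, |C| = 19 > bound (violated).

Step 1: Compute V_q(n, t) = Σ_{j=0}^3 C(n, j) (q−1)^j.
  j = 0: C(8,0)·(2)^0 = 1·1 = 1.
  j = 1: C(8,1)·(2)^1 = 8·2 = 16.
  j = 2: C(8,2)·(2)^2 = 28·4 = 112.
  j = 3: C(8,3)·(2)^3 = 56·8 = 448.
  V_q(n, t) = 1 + 16 + 112 + 448 = 577.
Step 2: q^n = 3^8 = 6561.
Step 3: Hamming bound ⌊q^n / V_q(n,t)⌋ = ⌊6561/577⌋ = 11.
Step 4: Compare |C| = 19 to 11: violated.
The claimed |C| lies above the Hamming bound, so no 3-ary code of length 8 with d ≥ 7 can have 19 codewords.


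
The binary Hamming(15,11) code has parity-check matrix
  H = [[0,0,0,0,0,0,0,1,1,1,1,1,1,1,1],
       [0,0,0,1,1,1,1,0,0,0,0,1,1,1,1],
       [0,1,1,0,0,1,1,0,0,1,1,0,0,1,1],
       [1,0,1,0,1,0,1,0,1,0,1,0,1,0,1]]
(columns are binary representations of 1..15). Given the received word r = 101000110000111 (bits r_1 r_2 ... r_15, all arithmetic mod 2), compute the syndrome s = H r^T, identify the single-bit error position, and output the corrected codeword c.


s = (0, 0, 0, 1)^T, error position = 1, corrected codeword c = 001000110000111

Compute s = H r^T mod 2 one row at a time:
  s_1 = 1 + 0 + 0 + 0 + 0 + 1 + 1 + 1 = 4 ≡ 0 (mod 2).
  s_2 = 0 + 0 + 0 + 1 + 0 + 1 + 1 + 1 = 4 ≡ 0 (mod 2).
  s_3 = 0 + 1 + 0 + 1 + 0 + 0 + 1 + 1 = 4 ≡ 0 (mod 2).
  s_4 = 1 + 1 + 0 + 1 + 0 + 0 + 1 + 1 = 5 ≡ 1 (mod 2).
s = (0, 0, 0, 1)^T — this equals column 1 of H (binary 0001), so error is at position 1.
Correct: flip bit 1 of r = 101000110000111 to get c = 001000110000111.


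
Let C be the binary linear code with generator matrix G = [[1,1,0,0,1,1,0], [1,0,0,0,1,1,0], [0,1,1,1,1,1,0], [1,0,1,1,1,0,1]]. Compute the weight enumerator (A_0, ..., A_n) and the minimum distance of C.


Weight distribution: A_0 = 1, A_1 = 1, A_2 = 1, A_3 = 4, A_4 = 5, A_5 = 3, A_6 = 1. Minimum distance d = 1.

Enumerate all 2^4 = 16 messages m ∈ F_2^4.
For each, compute codeword c = mG in F_2^7, then tally its weight.
  m = 0000 → c = 0000000, weight = 0.
  m = 1000 → c = 1100110, weight = 4.
  m = 0100 → c = 1000110, weight = 3.
  m = 1100 → c = 0100000, weight = 1.
  m = 0010 → c = 0111110, weight = 5.
  m = 1010 → c = 1011000, weight = 3.
  m = 0110 → c = 1111000, weight = 4.
  m = 1110 → c = 0011110, weight = 4.
  m = 0001 → c = 1011101, weight = 5.
  m = 1001 → c = 0111011, weight = 5.
  m = 0101 → c = 0011011, weight = 4.
  m = 1101 → c = 1111101, weight = 6.
  m = 0011 → c = 1100011, weight = 4.
  m = 1011 → c = 0000101, weight = 2.
  m = 0111 → c = 0100101, weight = 3.
  m = 1111 → c = 1000011, weight = 3.
Tally weights:
  weight 0: 1 codewords.
  weight 1: 1 codewords.
  weight 2: 1 codewords.
  weight 3: 4 codewords.
  weight 4: 5 codewords.
  weight 5: 3 codewords.
  weight 6: 1 codewords.
Minimum distance d = smallest w > 0 with A_w > 0 = 1.
Sanity: Σ A_w = 16 = 2^4 = 16 ✓.


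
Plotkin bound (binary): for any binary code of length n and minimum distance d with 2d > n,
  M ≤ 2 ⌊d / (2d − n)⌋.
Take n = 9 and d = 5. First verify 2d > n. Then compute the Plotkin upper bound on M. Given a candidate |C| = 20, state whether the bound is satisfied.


Plotkin bound M ≤ 10; given |C| = 20 > bound (violated).

Check applicability: 2d = 10, n = 9.
2d − n = 1 > 0, so Plotkin applies.
Compute d/(2d−n) = 5/1 ≈ 5.0000.
⌊d/(2d−n)⌋ = 5.
Plotkin bound: M ≤ 2·5 = 10.
Given |C| = 20, check: VIOLATED.
This |C| is above the Plotkin bound, so no binary code with n = 9, d = 5 and 20 codewords exists.


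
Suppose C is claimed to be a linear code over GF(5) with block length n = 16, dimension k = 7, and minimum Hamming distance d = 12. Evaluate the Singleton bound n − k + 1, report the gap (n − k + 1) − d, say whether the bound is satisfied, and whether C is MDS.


Singleton RHS = n − k + 1 = 10, slack = -2, bound violated (no such code; not MDS).

Singleton bound: d ≤ n − k + 1.
Here n = 16, k = 7, so n − k + 1 = 10.
Given d = 12, check d ≤ 10: NO.
Slack = (n − k + 1) − d = -2.
The slack is negative: d = 12 exceeds n − k + 1 = 10 by 2, so the Singleton bound is violated and no linear [16, 7, 12]_5 code can exist. In particular it is not MDS (MDS requires d = n − k + 1 exactly).
Description: the claimed parameters are [16, 7, 12]_5; such a code would be impossible (violates the Singleton bound).
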